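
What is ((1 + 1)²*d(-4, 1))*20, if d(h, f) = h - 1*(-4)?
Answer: 0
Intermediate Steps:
d(h, f) = 4 + h (d(h, f) = h + 4 = 4 + h)
((1 + 1)²*d(-4, 1))*20 = ((1 + 1)²*(4 - 4))*20 = (2²*0)*20 = (4*0)*20 = 0*20 = 0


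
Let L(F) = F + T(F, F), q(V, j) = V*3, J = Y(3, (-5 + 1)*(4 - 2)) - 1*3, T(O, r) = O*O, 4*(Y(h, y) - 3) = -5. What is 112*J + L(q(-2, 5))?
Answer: -110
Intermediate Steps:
Y(h, y) = 7/4 (Y(h, y) = 3 + (¼)*(-5) = 3 - 5/4 = 7/4)
T(O, r) = O²
J = -5/4 (J = 7/4 - 1*3 = 7/4 - 3 = -5/4 ≈ -1.2500)
q(V, j) = 3*V
L(F) = F + F²
112*J + L(q(-2, 5)) = 112*(-5/4) + (3*(-2))*(1 + 3*(-2)) = -140 - 6*(1 - 6) = -140 - 6*(-5) = -140 + 30 = -110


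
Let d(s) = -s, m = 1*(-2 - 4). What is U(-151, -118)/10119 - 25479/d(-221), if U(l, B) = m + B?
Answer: -257849405/2236299 ≈ -115.30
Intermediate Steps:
m = -6 (m = 1*(-6) = -6)
U(l, B) = -6 + B
U(-151, -118)/10119 - 25479/d(-221) = (-6 - 118)/10119 - 25479/((-1*(-221))) = -124*1/10119 - 25479/221 = -124/10119 - 25479*1/221 = -124/10119 - 25479/221 = -257849405/2236299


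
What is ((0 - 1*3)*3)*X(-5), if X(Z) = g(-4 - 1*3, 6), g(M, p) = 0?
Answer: 0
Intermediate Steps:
X(Z) = 0
((0 - 1*3)*3)*X(-5) = ((0 - 1*3)*3)*0 = ((0 - 3)*3)*0 = -3*3*0 = -9*0 = 0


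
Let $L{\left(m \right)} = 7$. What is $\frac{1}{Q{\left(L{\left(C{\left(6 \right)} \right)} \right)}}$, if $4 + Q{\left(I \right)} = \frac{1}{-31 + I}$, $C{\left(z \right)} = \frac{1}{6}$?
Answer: $- \frac{24}{97} \approx -0.24742$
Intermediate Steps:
$C{\left(z \right)} = \frac{1}{6}$
$Q{\left(I \right)} = -4 + \frac{1}{-31 + I}$
$\frac{1}{Q{\left(L{\left(C{\left(6 \right)} \right)} \right)}} = \frac{1}{\frac{1}{-31 + 7} \left(125 - 28\right)} = \frac{1}{\frac{1}{-24} \left(125 - 28\right)} = \frac{1}{\left(- \frac{1}{24}\right) 97} = \frac{1}{- \frac{97}{24}} = - \frac{24}{97}$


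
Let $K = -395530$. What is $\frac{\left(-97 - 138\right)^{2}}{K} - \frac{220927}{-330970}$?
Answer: $\frac{3455271903}{6545428205} \approx 0.52789$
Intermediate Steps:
$\frac{\left(-97 - 138\right)^{2}}{K} - \frac{220927}{-330970} = \frac{\left(-97 - 138\right)^{2}}{-395530} - \frac{220927}{-330970} = \left(-235\right)^{2} \left(- \frac{1}{395530}\right) - - \frac{220927}{330970} = 55225 \left(- \frac{1}{395530}\right) + \frac{220927}{330970} = - \frac{11045}{79106} + \frac{220927}{330970} = \frac{3455271903}{6545428205}$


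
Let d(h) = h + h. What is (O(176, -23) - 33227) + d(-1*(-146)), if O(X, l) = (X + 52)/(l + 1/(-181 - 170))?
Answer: -132998609/4037 ≈ -32945.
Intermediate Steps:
O(X, l) = (52 + X)/(-1/351 + l) (O(X, l) = (52 + X)/(l + 1/(-351)) = (52 + X)/(l - 1/351) = (52 + X)/(-1/351 + l))
d(h) = 2*h
(O(176, -23) - 33227) + d(-1*(-146)) = (351*(52 + 176)/(-1 + 351*(-23)) - 33227) + 2*(-1*(-146)) = (351*228/(-1 - 8073) - 33227) + 2*146 = (351*228/(-8074) - 33227) + 292 = (351*(-1/8074)*228 - 33227) + 292 = (-40014/4037 - 33227) + 292 = -134177413/4037 + 292 = -132998609/4037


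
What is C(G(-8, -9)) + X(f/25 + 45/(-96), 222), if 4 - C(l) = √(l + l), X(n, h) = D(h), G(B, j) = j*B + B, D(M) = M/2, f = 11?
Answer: 115 - 8*√2 ≈ 103.69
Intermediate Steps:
D(M) = M/2 (D(M) = M*(½) = M/2)
G(B, j) = B + B*j (G(B, j) = B*j + B = B + B*j)
X(n, h) = h/2
C(l) = 4 - √2*√l (C(l) = 4 - √(l + l) = 4 - √(2*l) = 4 - √2*√l)
C(G(-8, -9)) + X(f/25 + 45/(-96), 222) = (4 - √2*√(-8*(1 - 9))) + (½)*222 = (4 - √2*√(-8*(-8))) + 111 = (4 - √2*√64) + 111 = (4 - 1*√2*8) + 111 = (4 - 8*√2) + 111 = 115 - 8*√2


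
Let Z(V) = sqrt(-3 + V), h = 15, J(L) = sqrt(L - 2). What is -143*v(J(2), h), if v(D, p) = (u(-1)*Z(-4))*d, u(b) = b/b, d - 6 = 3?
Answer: -1287*I*sqrt(7) ≈ -3405.1*I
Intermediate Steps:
J(L) = sqrt(-2 + L)
d = 9 (d = 6 + 3 = 9)
u(b) = 1
v(D, p) = 9*I*sqrt(7) (v(D, p) = (1*sqrt(-3 - 4))*9 = (1*sqrt(-7))*9 = (1*(I*sqrt(7)))*9 = (I*sqrt(7))*9 = 9*I*sqrt(7))
-143*v(J(2), h) = -1287*I*sqrt(7)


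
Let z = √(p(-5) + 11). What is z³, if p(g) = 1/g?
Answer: 162*√30/25 ≈ 35.492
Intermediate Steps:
p(g) = 1/g
z = 3*√30/5 (z = √(1/(-5) + 11) = √(-⅕ + 11) = √(54/5) = 3*√30/5 ≈ 3.2863)
z³ = (3*√30/5)³ = 162*√30/25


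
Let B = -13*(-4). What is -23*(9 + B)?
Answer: -1403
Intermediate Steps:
B = 52
-23*(9 + B) = -23*(9 + 52) = -23*61 = -1403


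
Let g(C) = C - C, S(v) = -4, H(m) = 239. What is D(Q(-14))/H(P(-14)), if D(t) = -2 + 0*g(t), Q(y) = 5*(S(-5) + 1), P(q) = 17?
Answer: -2/239 ≈ -0.0083682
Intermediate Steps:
g(C) = 0
Q(y) = -15 (Q(y) = 5*(-4 + 1) = 5*(-3) = -15)
D(t) = -2 (D(t) = -2 + 0*0 = -2 + 0 = -2)
D(Q(-14))/H(P(-14)) = -2/239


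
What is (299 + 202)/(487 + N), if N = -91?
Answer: 167/132 ≈ 1.2652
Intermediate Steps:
(299 + 202)/(487 + N) = (299 + 202)/(487 - 91) = 501/396 = 501*(1/396) = 167/132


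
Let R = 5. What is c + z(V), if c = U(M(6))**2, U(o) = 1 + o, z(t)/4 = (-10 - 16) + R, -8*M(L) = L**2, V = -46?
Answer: -287/4 ≈ -71.750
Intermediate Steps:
M(L) = -L**2/8
z(t) = -84 (z(t) = 4*((-10 - 16) + 5) = 4*(-26 + 5) = 4*(-21) = -84)
c = 49/4 (c = (1 - 1/8*6**2)**2 = (1 - 1/8*36)**2 = (1 - 9/2)**2 = (-7/2)**2 = 49/4 ≈ 12.250)
c + z(V) = 49/4 - 84 = -287/4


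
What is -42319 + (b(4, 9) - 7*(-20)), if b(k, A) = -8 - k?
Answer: -42191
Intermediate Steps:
-42319 + (b(4, 9) - 7*(-20)) = -42319 + ((-8 - 1*4) - 7*(-20)) = -42319 + ((-8 - 4) + 140) = -42319 + (-12 + 140) = -42319 + 128 = -42191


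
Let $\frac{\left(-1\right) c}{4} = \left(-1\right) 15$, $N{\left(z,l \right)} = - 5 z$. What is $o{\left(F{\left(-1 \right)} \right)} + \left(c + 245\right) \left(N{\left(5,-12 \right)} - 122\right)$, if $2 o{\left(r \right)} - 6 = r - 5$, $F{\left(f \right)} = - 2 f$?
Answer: $- \frac{89667}{2} \approx -44834.0$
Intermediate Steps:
$o{\left(r \right)} = \frac{1}{2} + \frac{r}{2}$ ($o{\left(r \right)} = 3 + \frac{r - 5}{2} = 3 + \frac{-5 + r}{2} = 3 + \left(- \frac{5}{2} + \frac{r}{2}\right) = \frac{1}{2} + \frac{r}{2}$)
$c = 60$ ($c = - 4 \left(\left(-1\right) 15\right) = \left(-4\right) \left(-15\right) = 60$)
$o{\left(F{\left(-1 \right)} \right)} + \left(c + 245\right) \left(N{\left(5,-12 \right)} - 122\right) = \left(\frac{1}{2} + \frac{\left(-2\right) \left(-1\right)}{2}\right) + \left(60 + 245\right) \left(\left(-5\right) 5 - 122\right) = \left(\frac{1}{2} + \frac{1}{2} \cdot 2\right) + 305 \left(-25 - 122\right) = \left(\frac{1}{2} + 1\right) + 305 \left(-147\right) = \frac{3}{2} - 44835 = - \frac{89667}{2}$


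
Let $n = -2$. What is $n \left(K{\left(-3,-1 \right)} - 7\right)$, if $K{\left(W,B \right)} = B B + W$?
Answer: $18$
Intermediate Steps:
$K{\left(W,B \right)} = W + B^{2}$ ($K{\left(W,B \right)} = B^{2} + W = W + B^{2}$)
$n \left(K{\left(-3,-1 \right)} - 7\right) = - 2 \left(\left(-3 + \left(-1\right)^{2}\right) - 7\right) = - 2 \left(\left(-3 + 1\right) - 7\right) = - 2 \left(-2 - 7\right) = \left(-2\right) \left(-9\right) = 18$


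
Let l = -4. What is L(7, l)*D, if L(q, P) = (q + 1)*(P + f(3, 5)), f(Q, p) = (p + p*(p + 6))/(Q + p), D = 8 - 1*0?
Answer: 224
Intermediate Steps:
D = 8 (D = 8 + 0 = 8)
f(Q, p) = (p + p*(6 + p))/(Q + p)
L(q, P) = (1 + q)*(15/2 + P) (L(q, P) = (q + 1)*(P + 5*(7 + 5)/(3 + 5)) = (1 + q)*(P + 5*12/8) = (1 + q)*(P + 5*(1/8)*12) = (1 + q)*(P + 15/2) = (1 + q)*(15/2 + P))
L(7, l)*D = (15/2 - 4 + (15/2)*7 - 4*7)*8 = (15/2 - 4 + 105/2 - 28)*8 = 28*8 = 224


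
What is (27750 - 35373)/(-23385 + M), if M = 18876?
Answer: 847/501 ≈ 1.6906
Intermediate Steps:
(27750 - 35373)/(-23385 + M) = (27750 - 35373)/(-23385 + 18876) = -7623/(-4509) = -7623*(-1/4509) = 847/501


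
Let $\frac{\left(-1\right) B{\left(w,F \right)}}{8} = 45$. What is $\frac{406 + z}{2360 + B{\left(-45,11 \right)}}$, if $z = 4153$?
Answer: $\frac{4559}{2000} \approx 2.2795$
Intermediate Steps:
$B{\left(w,F \right)} = -360$ ($B{\left(w,F \right)} = \left(-8\right) 45 = -360$)
$\frac{406 + z}{2360 + B{\left(-45,11 \right)}} = \frac{406 + 4153}{2360 - 360} = \frac{4559}{2000}$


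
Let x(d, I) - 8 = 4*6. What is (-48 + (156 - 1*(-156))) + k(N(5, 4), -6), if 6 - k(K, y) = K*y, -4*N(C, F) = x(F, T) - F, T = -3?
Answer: 228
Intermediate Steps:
x(d, I) = 32 (x(d, I) = 8 + 4*6 = 8 + 24 = 32)
N(C, F) = -8 + F/4 (N(C, F) = -(32 - F)/4 = -8 + F/4)
k(K, y) = 6 - K*y
(-48 + (156 - 1*(-156))) + k(N(5, 4), -6) = (-48 + (156 - 1*(-156))) + (6 - 1*(-8 + (1/4)*4)*(-6)) = (-48 + (156 + 156)) + (6 - 1*(-8 + 1)*(-6)) = (-48 + 312) + (6 - 1*(-7)*(-6)) = 264 + (6 - 42) = 264 - 36 = 228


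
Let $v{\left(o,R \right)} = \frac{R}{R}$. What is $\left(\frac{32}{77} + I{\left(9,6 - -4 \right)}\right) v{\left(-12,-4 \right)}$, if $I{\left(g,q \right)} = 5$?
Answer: $\frac{417}{77} \approx 5.4156$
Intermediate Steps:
$v{\left(o,R \right)} = 1$
$\left(\frac{32}{77} + I{\left(9,6 - -4 \right)}\right) v{\left(-12,-4 \right)} = \left(\frac{32}{77} + 5\right) 1 = \frac{417}{77} \cdot 1 = \frac{417}{77}$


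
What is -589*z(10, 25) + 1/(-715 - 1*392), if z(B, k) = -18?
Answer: 11736413/1107 ≈ 10602.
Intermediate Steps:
-589*z(10, 25) + 1/(-715 - 1*392) = -589*(-18) + 1/(-715 - 1*392) = 10602 + 1/(-715 - 392) = 10602 + 1/(-1107) = 10602 - 1/1107 = 11736413/1107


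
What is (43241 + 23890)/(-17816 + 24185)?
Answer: 22377/2123 ≈ 10.540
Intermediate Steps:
(43241 + 23890)/(-17816 + 24185) = 67131/6369 = 67131*(1/6369) = 22377/2123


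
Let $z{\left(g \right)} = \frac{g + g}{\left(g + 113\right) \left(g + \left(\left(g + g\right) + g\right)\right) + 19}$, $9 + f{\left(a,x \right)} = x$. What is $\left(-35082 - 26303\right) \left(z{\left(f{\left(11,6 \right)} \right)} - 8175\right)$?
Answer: $\frac{652870541565}{1301} \approx 5.0182 \cdot 10^{8}$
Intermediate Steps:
$f{\left(a,x \right)} = -9 + x$
$z{\left(g \right)} = \frac{2 g}{19 + 4 g \left(113 + g\right)}$ ($z{\left(g \right)} = \frac{2 g}{\left(113 + g\right) \left(g + \left(2 g + g\right)\right) + 19} = \frac{2 g}{\left(113 + g\right) \left(g + 3 g\right) + 19} = \frac{2 g}{\left(113 + g\right) 4 g + 19} = \frac{2 g}{4 g \left(113 + g\right) + 19} = \frac{2 g}{19 + 4 g \left(113 + g\right)}$)
$\left(-35082 - 26303\right) \left(z{\left(f{\left(11,6 \right)} \right)} - 8175\right) = \left(-35082 - 26303\right) \left(\frac{2 \left(-9 + 6\right)}{19 + 4 \left(-9 + 6\right)^{2} + 452 \left(-9 + 6\right)} - 8175\right) = - 61385 \left(2 \left(-3\right) \frac{1}{19 + 4 \left(-3\right)^{2} + 452 \left(-3\right)} - 8175\right) = - 61385 \left(2 \left(-3\right) \frac{1}{19 + 4 \cdot 9 - 1356} - 8175\right) = - 61385 \left(2 \left(-3\right) \frac{1}{19 + 36 - 1356} - 8175\right) = - 61385 \left(2 \left(-3\right) \frac{1}{-1301} - 8175\right) = - 61385 \left(2 \left(-3\right) \left(- \frac{1}{1301}\right) - 8175\right) = - 61385 \left(\frac{6}{1301} - 8175\right) = \left(-61385\right) \left(- \frac{10635669}{1301}\right) = \frac{652870541565}{1301}$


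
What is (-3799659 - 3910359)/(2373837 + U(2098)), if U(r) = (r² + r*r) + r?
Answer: -2570006/3726381 ≈ -0.68968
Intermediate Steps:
U(r) = r + 2*r² (U(r) = (r² + r²) + r = 2*r² + r = r + 2*r²)
(-3799659 - 3910359)/(2373837 + U(2098)) = (-3799659 - 3910359)/(2373837 + 2098*(1 + 2*2098)) = -7710018/(2373837 + 2098*(1 + 4196)) = -7710018/(2373837 + 2098*4197) = -7710018/(2373837 + 8805306) = -7710018/11179143 = -7710018*1/11179143 = -2570006/3726381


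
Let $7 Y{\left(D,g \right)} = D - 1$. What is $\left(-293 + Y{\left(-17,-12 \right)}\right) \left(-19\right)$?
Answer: $\frac{39311}{7} \approx 5615.9$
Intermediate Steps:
$Y{\left(D,g \right)} = - \frac{1}{7} + \frac{D}{7}$ ($Y{\left(D,g \right)} = \frac{D - 1}{7} = \frac{-1 + D}{7} = - \frac{1}{7} + \frac{D}{7}$)
$\left(-293 + Y{\left(-17,-12 \right)}\right) \left(-19\right) = \left(-293 + \left(- \frac{1}{7} + \frac{1}{7} \left(-17\right)\right)\right) \left(-19\right) = \left(-293 - \frac{18}{7}\right) \left(-19\right) = \left(- \frac{2069}{7}\right) \left(-19\right) = \frac{39311}{7}$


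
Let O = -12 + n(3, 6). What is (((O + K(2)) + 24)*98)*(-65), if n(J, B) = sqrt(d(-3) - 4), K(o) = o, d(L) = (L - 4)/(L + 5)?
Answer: -89180 - 3185*I*sqrt(30) ≈ -89180.0 - 17445.0*I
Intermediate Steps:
d(L) = (-4 + L)/(5 + L)
n(J, B) = I*sqrt(30)/2 (n(J, B) = sqrt((-4 - 3)/(5 - 3) - 4) = sqrt(-7/2 - 4) = sqrt(-15/2) = I*sqrt(30)/2)
O = -12 + I*sqrt(30)/2 ≈ -12.0 + 2.7386*I
(((O + K(2)) + 24)*98)*(-65) = ((((-12 + I*sqrt(30)/2) + 2) + 24)*98)*(-65) = (((-10 + I*sqrt(30)/2) + 24)*98)*(-65) = ((14 + I*sqrt(30)/2)*98)*(-65) = (1372 + 49*I*sqrt(30))*(-65) = -89180 - 3185*I*sqrt(30)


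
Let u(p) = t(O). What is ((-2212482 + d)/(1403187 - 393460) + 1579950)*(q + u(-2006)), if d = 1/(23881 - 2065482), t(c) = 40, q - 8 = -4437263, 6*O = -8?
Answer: -14452003316393624061821905/2061459652927 ≈ -7.0106e+12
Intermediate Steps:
O = -4/3 (O = (⅙)*(-8) = -4/3 ≈ -1.3333)
q = -4437255 (q = 8 - 4437263 = -4437255)
u(p) = 40
d = -1/2041601 (d = 1/(-2041601) = -1/2041601 ≈ -4.8981e-7)
((-2212482 + d)/(1403187 - 393460) + 1579950)*(q + u(-2006)) = ((-2212482 - 1/2041601)/(1403187 - 393460) + 1579950)*(-4437255 + 40) = (-4517005463683/2041601/1009727 + 1579950)*(-4437215) = (-4517005463683/2041601*1/1009727 + 1579950)*(-4437215) = (-4517005463683/2061459652927 + 1579950)*(-4437215) = (3256998661636549967/2061459652927)*(-4437215) = -14452003316393624061821905/2061459652927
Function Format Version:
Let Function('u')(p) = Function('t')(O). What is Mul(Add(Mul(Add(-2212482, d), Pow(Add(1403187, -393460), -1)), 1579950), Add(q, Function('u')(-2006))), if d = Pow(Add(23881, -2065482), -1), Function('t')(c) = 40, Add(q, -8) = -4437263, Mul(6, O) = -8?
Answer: Rational(-14452003316393624061821905, 2061459652927) ≈ -7.0106e+12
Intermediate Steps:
O = Rational(-4, 3) (O = Mul(Rational(1, 6), -8) = Rational(-4, 3) ≈ -1.3333)
q = -4437255 (q = Add(8, -4437263) = -4437255)
Function('u')(p) = 40
d = Rational(-1, 2041601) (d = Pow(-2041601, -1) = Rational(-1, 2041601) ≈ -4.8981e-7)
Mul(Add(Mul(Add(-2212482, d), Pow(Add(1403187, -393460), -1)), 1579950), Add(q, Function('u')(-2006))) = Mul(Add(Mul(Add(-2212482, Rational(-1, 2041601)), Pow(Add(1403187, -393460), -1)), 1579950), Add(-4437255, 40)) = Mul(Add(Mul(Rational(-4517005463683, 2041601), Pow(1009727, -1)), 1579950), -4437215) = Mul(Add(Mul(Rational(-4517005463683, 2041601), Rational(1, 1009727)), 1579950), -4437215) = Mul(Add(Rational(-4517005463683, 2061459652927), 1579950), -4437215) = Mul(Rational(3256998661636549967, 2061459652927), -4437215) = Rational(-14452003316393624061821905, 2061459652927)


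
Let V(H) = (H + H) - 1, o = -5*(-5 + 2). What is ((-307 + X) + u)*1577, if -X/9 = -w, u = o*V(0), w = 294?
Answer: 3664948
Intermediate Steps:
o = 15 (o = -5*(-3) = 15)
V(H) = -1 + 2*H (V(H) = 2*H - 1 = -1 + 2*H)
u = -15 (u = 15*(-1 + 2*0) = 15*(-1 + 0) = 15*(-1) = -15)
X = 2646 (X = -(-9)*294 = -9*(-294) = 2646)
((-307 + X) + u)*1577 = ((-307 + 2646) - 15)*1577 = (2339 - 15)*1577 = 2324*1577 = 3664948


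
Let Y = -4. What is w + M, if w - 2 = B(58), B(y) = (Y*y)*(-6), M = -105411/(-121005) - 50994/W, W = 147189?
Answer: 2759703122671/1978956105 ≈ 1394.5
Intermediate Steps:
M = 1038312301/1978956105 (M = -105411/(-121005) - 50994/147189 = -105411*(-1/121005) - 50994*1/147189 = 35137/40335 - 16998/49063 = 1038312301/1978956105 ≈ 0.52468)
B(y) = 24*y (B(y) = -4*y*(-6) = 24*y)
w = 1394 (w = 2 + 24*58 = 2 + 1392 = 1394)
w + M = 1394 + 1038312301/1978956105 = 2759703122671/1978956105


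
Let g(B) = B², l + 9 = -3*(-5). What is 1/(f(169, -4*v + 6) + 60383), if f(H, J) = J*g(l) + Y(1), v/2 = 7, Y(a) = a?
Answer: 1/58584 ≈ 1.7070e-5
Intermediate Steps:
l = 6 (l = -9 - 3*(-5) = -9 + 15 = 6)
v = 14 (v = 2*7 = 14)
f(H, J) = 1 + 36*J (f(H, J) = J*6² + 1 = J*36 + 1 = 36*J + 1 = 1 + 36*J)
1/(f(169, -4*v + 6) + 60383) = 1/((1 + 36*(-4*14 + 6)) + 60383) = 1/((1 + 36*(-56 + 6)) + 60383) = 1/((1 + 36*(-50)) + 60383) = 1/((1 - 1800) + 60383) = 1/(-1799 + 60383) = 1/58584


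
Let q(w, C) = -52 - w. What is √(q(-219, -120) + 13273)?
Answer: 8*√210 ≈ 115.93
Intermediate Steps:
√(q(-219, -120) + 13273) = √((-52 - 1*(-219)) + 13273) = √((-52 + 219) + 13273) = √(167 + 13273) = √13440 = 8*√210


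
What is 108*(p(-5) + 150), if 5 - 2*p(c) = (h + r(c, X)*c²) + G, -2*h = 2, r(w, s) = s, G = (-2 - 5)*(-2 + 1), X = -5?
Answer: 22896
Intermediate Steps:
G = 7 (G = -7*(-1) = 7)
h = -1 (h = -½*2 = -1)
p(c) = -½ + 5*c²/2 (p(c) = 5/2 - ((-1 - 5*c²) + 7)/2 = 5/2 - (6 - 5*c²)/2 = 5/2 + (-3 + 5*c²/2) = -½ + 5*c²/2)
108*(p(-5) + 150) = 108*((-½ + (5/2)*(-5)²) + 150) = 108*((-½ + (5/2)*25) + 150) = 108*((-½ + 125/2) + 150) = 108*(62 + 150) = 108*212 = 22896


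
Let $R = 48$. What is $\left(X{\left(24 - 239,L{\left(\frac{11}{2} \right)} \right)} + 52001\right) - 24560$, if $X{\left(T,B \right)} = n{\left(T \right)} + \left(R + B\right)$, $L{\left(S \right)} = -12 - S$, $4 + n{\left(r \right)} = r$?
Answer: $\frac{54505}{2} \approx 27253.0$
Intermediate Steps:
$n{\left(r \right)} = -4 + r$
$X{\left(T,B \right)} = 44 + B + T$ ($X{\left(T,B \right)} = \left(-4 + T\right) + \left(48 + B\right) = 44 + B + T$)
$\left(X{\left(24 - 239,L{\left(\frac{11}{2} \right)} \right)} + 52001\right) - 24560 = \left(\left(44 - \left(12 + \frac{11}{2}\right) + \left(24 - 239\right)\right) + 52001\right) - 24560 = \left(\left(44 - \left(12 + 11 \cdot \frac{1}{2}\right) + \left(24 - 239\right)\right) + 52001\right) - 24560 = \left(\left(44 - \frac{35}{2} - 215\right) + 52001\right) - 24560 = \left(- \frac{377}{2} + 52001\right) - 24560 = \frac{103625}{2} - 24560 = \frac{54505}{2}$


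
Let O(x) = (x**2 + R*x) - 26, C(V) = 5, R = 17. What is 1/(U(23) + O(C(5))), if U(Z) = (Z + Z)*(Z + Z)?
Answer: 1/2200 ≈ 0.00045455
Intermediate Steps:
O(x) = -26 + x**2 + 17*x (O(x) = (x**2 + 17*x) - 26 = -26 + x**2 + 17*x)
U(Z) = 4*Z**2 (U(Z) = (2*Z)*(2*Z) = 4*Z**2)
1/(U(23) + O(C(5))) = 1/(4*23**2 + (-26 + 5**2 + 17*5)) = 1/(4*529 + (-26 + 25 + 85)) = 1/(2116 + 84) = 1/2200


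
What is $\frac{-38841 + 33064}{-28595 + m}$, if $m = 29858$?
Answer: $- \frac{5777}{1263} \approx -4.574$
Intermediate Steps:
$\frac{-38841 + 33064}{-28595 + m} = \frac{-38841 + 33064}{-28595 + 29858} = - \frac{5777}{1263}$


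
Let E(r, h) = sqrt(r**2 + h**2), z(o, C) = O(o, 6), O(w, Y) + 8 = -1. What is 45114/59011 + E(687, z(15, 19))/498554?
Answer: 45114/59011 + 15*sqrt(2098)/498554 ≈ 0.76588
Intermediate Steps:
O(w, Y) = -9 (O(w, Y) = -8 - 1 = -9)
z(o, C) = -9
E(r, h) = sqrt(h**2 + r**2)
45114/59011 + E(687, z(15, 19))/498554 = 45114/59011 + sqrt((-9)**2 + 687**2)/498554 = 45114*(1/59011) + sqrt(81 + 471969)*(1/498554) = 45114/59011 + sqrt(472050)*(1/498554) = 45114/59011 + (15*sqrt(2098))*(1/498554) = 45114/59011 + 15*sqrt(2098)/498554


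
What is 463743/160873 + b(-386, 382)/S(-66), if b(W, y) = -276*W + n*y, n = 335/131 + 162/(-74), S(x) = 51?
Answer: 83295867350411/39767322981 ≈ 2094.6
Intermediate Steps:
n = 1784/4847 (n = 335*(1/131) + 162*(-1/74) = 335/131 - 81/37 = 1784/4847 ≈ 0.36806)
b(W, y) = -276*W + 1784*y/4847
463743/160873 + b(-386, 382)/S(-66) = 463743/160873 + (-276*(-386) + (1784/4847)*382)/51 = 463743*(1/160873) + (106536 + 681488/4847)*(1/51) = 463743/160873 + (517061480/4847)*(1/51) = 463743/160873 + 517061480/247197 = 83295867350411/39767322981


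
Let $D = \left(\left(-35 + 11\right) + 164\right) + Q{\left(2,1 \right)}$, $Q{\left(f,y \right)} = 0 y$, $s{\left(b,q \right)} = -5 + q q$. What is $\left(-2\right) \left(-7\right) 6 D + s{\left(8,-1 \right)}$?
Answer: $11756$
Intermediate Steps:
$s{\left(b,q \right)} = -5 + q^{2}$
$Q{\left(f,y \right)} = 0$
$D = 140$ ($D = \left(\left(-35 + 11\right) + 164\right) + 0 = \left(-24 + 164\right) + 0 = 140 + 0 = 140$)
$\left(-2\right) \left(-7\right) 6 D + s{\left(8,-1 \right)} = \left(-2\right) \left(-7\right) 6 \cdot 140 - \left(5 - \left(-1\right)^{2}\right) = 14 \cdot 6 \cdot 140 + \left(-5 + 1\right) = 84 \cdot 140 - 4 = 11760 - 4 = 11756$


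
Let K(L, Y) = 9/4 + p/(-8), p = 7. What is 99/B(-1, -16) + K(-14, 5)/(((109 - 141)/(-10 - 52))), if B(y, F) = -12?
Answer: -715/128 ≈ -5.5859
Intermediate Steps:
K(L, Y) = 11/8 (K(L, Y) = 9/4 + 7/(-8) = 9*(¼) + 7*(-⅛) = 9/4 - 7/8 = 11/8)
99/B(-1, -16) + K(-14, 5)/(((109 - 141)/(-10 - 52))) = 99/(-12) + 11/(8*(((109 - 141)/(-10 - 52)))) = 99*(-1/12) + 11/(8*((-32/(-62)))) = -33/4 + 11/(8*((-32*(-1/62)))) = -33/4 + 11/(8*(16/31)) = -33/4 + (11/8)*(31/16) = -33/4 + 341/128 = -715/128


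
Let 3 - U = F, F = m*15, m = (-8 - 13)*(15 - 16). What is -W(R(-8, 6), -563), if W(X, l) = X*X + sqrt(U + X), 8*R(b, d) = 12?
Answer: -9/4 - 3*I*sqrt(138)/2 ≈ -2.25 - 17.621*I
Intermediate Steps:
m = 21 (m = -21*(-1) = 21)
F = 315 (F = 21*15 = 315)
U = -312 (U = 3 - 1*315 = 3 - 315 = -312)
R(b, d) = 3/2 (R(b, d) = (1/8)*12 = 3/2)
W(X, l) = X**2 + sqrt(-312 + X) (W(X, l) = X*X + sqrt(-312 + X) = X**2 + sqrt(-312 + X))
-W(R(-8, 6), -563) = -((3/2)**2 + sqrt(-312 + 3/2)) = -(9/4 + sqrt(-621/2)) = -(9/4 + 3*I*sqrt(138)/2) = -9/4 - 3*I*sqrt(138)/2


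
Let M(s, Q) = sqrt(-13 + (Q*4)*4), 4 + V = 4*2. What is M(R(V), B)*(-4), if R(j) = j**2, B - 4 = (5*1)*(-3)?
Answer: -12*I*sqrt(21) ≈ -54.991*I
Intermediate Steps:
B = -11 (B = 4 + (5*1)*(-3) = 4 + 5*(-3) = 4 - 15 = -11)
V = 4 (V = -4 + 4*2 = -4 + 8 = 4)
M(s, Q) = sqrt(-13 + 16*Q) (M(s, Q) = sqrt(-13 + (4*Q)*4) = sqrt(-13 + 16*Q))
M(R(V), B)*(-4) = sqrt(-13 + 16*(-11))*(-4) = sqrt(-13 - 176)*(-4) = sqrt(-189)*(-4) = (3*I*sqrt(21))*(-4) = -12*I*sqrt(21)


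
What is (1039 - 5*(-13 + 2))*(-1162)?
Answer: -1271228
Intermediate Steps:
(1039 - 5*(-13 + 2))*(-1162) = (1039 - 5*(-11))*(-1162) = (1039 + 55)*(-1162) = 1094*(-1162) = -1271228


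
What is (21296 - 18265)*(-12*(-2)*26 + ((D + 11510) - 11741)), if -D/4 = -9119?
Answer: 111749939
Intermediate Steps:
D = 36476 (D = -4*(-9119) = 36476)
(21296 - 18265)*(-12*(-2)*26 + ((D + 11510) - 11741)) = (21296 - 18265)*(-12*(-2)*26 + ((36476 + 11510) - 11741)) = 3031*(24*26 + (47986 - 11741)) = 3031*(624 + 36245) = 3031*36869 = 111749939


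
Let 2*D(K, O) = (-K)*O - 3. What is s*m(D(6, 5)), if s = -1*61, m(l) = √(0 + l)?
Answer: -61*I*√66/2 ≈ -247.78*I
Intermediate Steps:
D(K, O) = -3/2 - K*O/2 (D(K, O) = ((-K)*O - 3)/2 = (-K*O - 3)/2 = (-3 - K*O)/2 = -3/2 - K*O/2)
m(l) = √l
s = -61
s*m(D(6, 5)) = -61*√(-3/2 - ½*6*5) = -61*√(-3/2 - 15) = -61*I*√66/2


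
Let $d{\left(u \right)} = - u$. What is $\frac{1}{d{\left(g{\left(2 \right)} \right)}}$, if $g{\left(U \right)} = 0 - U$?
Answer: $\frac{1}{2} \approx 0.5$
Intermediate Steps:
$g{\left(U \right)} = - U$
$\frac{1}{d{\left(g{\left(2 \right)} \right)}} = \frac{1}{\left(-1\right) \left(\left(-1\right) 2\right)} = \frac{1}{\left(-1\right) \left(-2\right)} = \frac{1}{2}$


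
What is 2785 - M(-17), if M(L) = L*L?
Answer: 2496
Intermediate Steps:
M(L) = L²
2785 - M(-17) = 2785 - 1*(-17)² = 2785 - 1*289 = 2785 - 289 = 2496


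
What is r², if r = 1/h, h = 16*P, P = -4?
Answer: 1/4096 ≈ 0.00024414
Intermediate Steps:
h = -64 (h = 16*(-4) = -64)
r = -1/64 (r = 1/(-64) = -1/64 ≈ -0.015625)
r² = (-1/64)² = 1/4096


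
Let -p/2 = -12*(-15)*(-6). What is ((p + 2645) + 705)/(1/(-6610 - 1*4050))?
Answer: -58736600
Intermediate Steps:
p = 2160 (p = -2*(-12*(-15))*(-6) = -360*(-6) = -2*(-1080) = 2160)
((p + 2645) + 705)/(1/(-6610 - 1*4050)) = ((2160 + 2645) + 705)/(1/(-6610 - 1*4050)) = (4805 + 705)/(1/(-6610 - 4050)) = 5510/(1/(-10660)) = 5510/(-1/10660) = 5510*(-10660) = -58736600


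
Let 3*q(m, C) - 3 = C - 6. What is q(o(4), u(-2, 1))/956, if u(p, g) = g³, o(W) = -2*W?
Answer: -1/1434 ≈ -0.00069735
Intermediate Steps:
q(m, C) = -1 + C/3 (q(m, C) = 1 + (C - 6)/3 = 1 + (-6 + C)/3 = 1 + (-2 + C/3) = -1 + C/3)
q(o(4), u(-2, 1))/956 = (-1 + (⅓)*1³)/956 = (-1 + (⅓)*1)*(1/956) = (-1 + ⅓)*(1/956) = -⅔*1/956 = -1/1434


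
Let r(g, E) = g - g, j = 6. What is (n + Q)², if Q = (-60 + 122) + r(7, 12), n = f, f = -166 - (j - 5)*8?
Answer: 12544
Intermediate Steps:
r(g, E) = 0
f = -174 (f = -166 - (6 - 5)*8 = -166 - 8 = -174)
n = -174
Q = 62 (Q = (-60 + 122) + 0 = 62 + 0 = 62)
(n + Q)² = (-174 + 62)² = (-112)² = 12544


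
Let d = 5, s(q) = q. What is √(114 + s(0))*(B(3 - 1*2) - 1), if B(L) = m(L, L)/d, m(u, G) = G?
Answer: -4*√114/5 ≈ -8.5417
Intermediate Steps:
B(L) = L/5
√(114 + s(0))*(B(3 - 1*2) - 1) = √(114 + 0)*((3 - 1*2)/5 - 1) = √114*((3 - 2)/5 - 1) = √114*((⅕)*1 - 1) = √114*(⅕ - 1) = √114*(-⅘) = -4*√114/5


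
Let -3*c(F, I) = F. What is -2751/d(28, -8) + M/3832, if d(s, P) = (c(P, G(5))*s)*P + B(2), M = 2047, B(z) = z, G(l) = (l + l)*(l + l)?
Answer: 17640719/3421976 ≈ 5.1551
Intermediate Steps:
G(l) = 4*l² (G(l) = (2*l)*(2*l) = 4*l²)
c(F, I) = -F/3
d(s, P) = 2 - s*P²/3 (d(s, P) = ((-P/3)*s)*P + 2 = (-P*s/3)*P + 2 = -s*P²/3 + 2 = 2 - s*P²/3)
-2751/d(28, -8) + M/3832 = -2751/(2 - ⅓*28*(-8)²) + 2047/3832 = -2751/(2 - ⅓*28*64) + 2047*(1/3832) = -2751/(2 - 1792/3) + 2047/3832 = -2751/(-1786/3) + 2047/3832 = -2751*(-3/1786) + 2047/3832 = 8253/1786 + 2047/3832 = 17640719/3421976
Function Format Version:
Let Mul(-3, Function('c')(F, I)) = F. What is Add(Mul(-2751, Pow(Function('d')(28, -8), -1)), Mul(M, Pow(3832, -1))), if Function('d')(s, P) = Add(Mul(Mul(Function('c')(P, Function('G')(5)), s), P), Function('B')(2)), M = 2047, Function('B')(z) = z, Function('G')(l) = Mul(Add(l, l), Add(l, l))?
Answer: Rational(17640719, 3421976) ≈ 5.1551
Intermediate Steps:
Function('G')(l) = Mul(4, Pow(l, 2)) (Function('G')(l) = Mul(Mul(2, l), Mul(2, l)) = Mul(4, Pow(l, 2)))
Function('c')(F, I) = Mul(Rational(-1, 3), F)
Function('d')(s, P) = Add(2, Mul(Rational(-1, 3), s, Pow(P, 2))) (Function('d')(s, P) = Add(Mul(Mul(Mul(Rational(-1, 3), P), s), P), 2) = Add(Mul(Mul(Rational(-1, 3), P, s), P), 2) = Add(Mul(Rational(-1, 3), s, Pow(P, 2)), 2) = Add(2, Mul(Rational(-1, 3), s, Pow(P, 2))))
Add(Mul(-2751, Pow(Function('d')(28, -8), -1)), Mul(M, Pow(3832, -1))) = Add(Mul(-2751, Pow(Add(2, Mul(Rational(-1, 3), 28, Pow(-8, 2))), -1)), Mul(2047, Pow(3832, -1))) = Add(Mul(-2751, Pow(Add(2, Mul(Rational(-1, 3), 28, 64)), -1)), Mul(2047, Rational(1, 3832))) = Add(Mul(-2751, Pow(Add(2, Rational(-1792, 3)), -1)), Rational(2047, 3832)) = Add(Mul(-2751, Pow(Rational(-1786, 3), -1)), Rational(2047, 3832)) = Add(Mul(-2751, Rational(-3, 1786)), Rational(2047, 3832)) = Add(Rational(8253, 1786), Rational(2047, 3832)) = Rational(17640719, 3421976)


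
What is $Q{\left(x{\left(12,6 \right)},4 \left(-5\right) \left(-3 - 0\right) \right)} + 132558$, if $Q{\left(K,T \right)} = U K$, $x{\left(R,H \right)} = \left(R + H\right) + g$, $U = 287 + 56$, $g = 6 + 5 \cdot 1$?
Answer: $142505$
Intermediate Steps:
$g = 11$ ($g = 6 + 5 = 11$)
$U = 343$
$x{\left(R,H \right)} = 11 + H + R$ ($x{\left(R,H \right)} = \left(R + H\right) + 11 = \left(H + R\right) + 11 = 11 + H + R$)
$Q{\left(K,T \right)} = 343 K$
$Q{\left(x{\left(12,6 \right)},4 \left(-5\right) \left(-3 - 0\right) \right)} + 132558 = 343 \left(11 + 6 + 12\right) + 132558 = 343 \cdot 29 + 132558 = 9947 + 132558 = 142505$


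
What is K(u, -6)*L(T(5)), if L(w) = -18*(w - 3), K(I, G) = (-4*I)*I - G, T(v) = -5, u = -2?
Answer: -1440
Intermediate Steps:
K(I, G) = -G - 4*I² (K(I, G) = -4*I² - G = -G - 4*I²)
L(w) = 54 - 18*w (L(w) = -18*(-3 + w) = 54 - 18*w)
K(u, -6)*L(T(5)) = (-1*(-6) - 4*(-2)²)*(54 - 18*(-5)) = (6 - 4*4)*(54 + 90) = (6 - 16)*144 = -10*144 = -1440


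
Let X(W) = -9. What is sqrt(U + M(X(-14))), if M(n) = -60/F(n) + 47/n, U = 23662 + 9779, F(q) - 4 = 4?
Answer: sqrt(1203418)/6 ≈ 182.83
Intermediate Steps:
F(q) = 8 (F(q) = 4 + 4 = 8)
U = 33441
M(n) = -15/2 + 47/n (M(n) = -60/8 + 47/n = -60*1/8 + 47/n = -15/2 + 47/n)
sqrt(U + M(X(-14))) = sqrt(33441 + (-15/2 + 47/(-9))) = sqrt(33441 + (-15/2 + 47*(-1/9))) = sqrt(33441 + (-15/2 - 47/9)) = sqrt(33441 - 229/18) = sqrt(601709/18) = sqrt(1203418)/6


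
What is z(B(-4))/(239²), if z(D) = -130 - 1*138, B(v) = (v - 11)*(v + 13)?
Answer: -268/57121 ≈ -0.0046918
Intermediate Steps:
B(v) = (-11 + v)*(13 + v)
z(D) = -268 (z(D) = -130 - 138 = -268)
z(B(-4))/(239²) = -268/(239²) = -268/57121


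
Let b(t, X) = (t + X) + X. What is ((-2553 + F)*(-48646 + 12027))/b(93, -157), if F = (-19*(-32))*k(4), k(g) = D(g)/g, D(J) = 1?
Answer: -87922219/221 ≈ -3.9784e+5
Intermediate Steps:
k(g) = 1/g
b(t, X) = t + 2*X (b(t, X) = (X + t) + X = t + 2*X)
F = 152 (F = -19*(-32)/4 = 608*(1/4) = 152)
((-2553 + F)*(-48646 + 12027))/b(93, -157) = ((-2553 + 152)*(-48646 + 12027))/(93 + 2*(-157)) = (-2401*(-36619))/(93 - 314) = 87922219/(-221) = 87922219*(-1/221) = -87922219/221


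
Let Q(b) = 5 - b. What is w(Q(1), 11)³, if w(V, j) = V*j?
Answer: 85184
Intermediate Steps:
w(Q(1), 11)³ = ((5 - 1*1)*11)³ = ((5 - 1)*11)³ = (4*11)³ = 44³ = 85184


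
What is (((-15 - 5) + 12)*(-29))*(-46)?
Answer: -10672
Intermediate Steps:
(((-15 - 5) + 12)*(-29))*(-46) = ((-20 + 12)*(-29))*(-46) = -8*(-29)*(-46) = 232*(-46) = -10672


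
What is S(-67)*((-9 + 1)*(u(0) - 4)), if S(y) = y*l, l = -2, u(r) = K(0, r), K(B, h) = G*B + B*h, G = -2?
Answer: 4288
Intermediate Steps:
K(B, h) = -2*B + B*h
u(r) = 0 (u(r) = 0*(-2 + r) = 0)
S(y) = -2*y (S(y) = y*(-2) = -2*y)
S(-67)*((-9 + 1)*(u(0) - 4)) = (-2*(-67))*((-9 + 1)*(0 - 4)) = 134*(-8*(-4)) = 134*32 = 4288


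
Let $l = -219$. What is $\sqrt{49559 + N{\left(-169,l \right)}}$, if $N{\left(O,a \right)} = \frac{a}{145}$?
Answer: $\frac{2 \sqrt{260486555}}{145} \approx 222.62$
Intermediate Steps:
$N{\left(O,a \right)} = \frac{a}{145}$ ($N{\left(O,a \right)} = a \frac{1}{145} = \frac{a}{145}$)
$\sqrt{49559 + N{\left(-169,l \right)}} = \sqrt{49559 + \frac{1}{145} \left(-219\right)} = \sqrt{49559 - \frac{219}{145}} = \sqrt{\frac{7185836}{145}} = \frac{2 \sqrt{260486555}}{145}$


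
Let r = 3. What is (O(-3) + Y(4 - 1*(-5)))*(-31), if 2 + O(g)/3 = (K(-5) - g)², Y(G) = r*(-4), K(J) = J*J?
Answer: -72354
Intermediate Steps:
K(J) = J²
Y(G) = -12 (Y(G) = 3*(-4) = -12)
O(g) = -6 + 3*(25 - g)² (O(g) = -6 + 3*((-5)² - g)² = -6 + 3*(25 - g)²)
(O(-3) + Y(4 - 1*(-5)))*(-31) = ((-6 + 3*(-25 - 3)²) - 12)*(-31) = ((-6 + 3*(-28)²) - 12)*(-31) = ((-6 + 3*784) - 12)*(-31) = ((-6 + 2352) - 12)*(-31) = (2346 - 12)*(-31) = 2334*(-31) = -72354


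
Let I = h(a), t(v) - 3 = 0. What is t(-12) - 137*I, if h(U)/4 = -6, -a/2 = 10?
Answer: 3291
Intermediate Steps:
a = -20 (a = -2*10 = -20)
t(v) = 3 (t(v) = 3 + 0 = 3)
h(U) = -24 (h(U) = 4*(-6) = -24)
I = -24
t(-12) - 137*I = 3 - 137*(-24) = 3 + 3288 = 3291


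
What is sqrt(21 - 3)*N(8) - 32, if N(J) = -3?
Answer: -32 - 9*sqrt(2) ≈ -44.728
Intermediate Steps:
sqrt(21 - 3)*N(8) - 32 = sqrt(21 - 3)*(-3) - 32 = sqrt(18)*(-3) - 32 = (3*sqrt(2))*(-3) - 32 = -9*sqrt(2) - 32 = -32 - 9*sqrt(2)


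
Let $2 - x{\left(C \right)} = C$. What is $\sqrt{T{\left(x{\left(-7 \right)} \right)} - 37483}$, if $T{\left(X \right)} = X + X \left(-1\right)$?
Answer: $i \sqrt{37483} \approx 193.61 i$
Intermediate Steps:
$x{\left(C \right)} = 2 - C$
$T{\left(X \right)} = 0$ ($T{\left(X \right)} = X - X = 0$)
$\sqrt{T{\left(x{\left(-7 \right)} \right)} - 37483} = \sqrt{0 - 37483} = \sqrt{-37483} = i \sqrt{37483}$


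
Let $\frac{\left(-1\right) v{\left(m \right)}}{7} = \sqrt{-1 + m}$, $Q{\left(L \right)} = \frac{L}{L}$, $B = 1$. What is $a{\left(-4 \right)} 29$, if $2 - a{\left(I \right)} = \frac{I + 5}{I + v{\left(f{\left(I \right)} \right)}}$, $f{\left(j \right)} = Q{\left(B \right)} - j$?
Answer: $\frac{1073}{18} \approx 59.611$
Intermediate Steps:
$Q{\left(L \right)} = 1$
$f{\left(j \right)} = 1 - j$
$v{\left(m \right)} = - 7 \sqrt{-1 + m}$
$a{\left(I \right)} = 2 - \frac{5 + I}{I - 7 \sqrt{- I}}$ ($a{\left(I \right)} = 2 - \frac{I + 5}{I - 7 \sqrt{-1 - \left(-1 + I\right)}} = 2 - \frac{5 + I}{I - 7 \sqrt{- I}}$)
$a{\left(-4 \right)} 29 = \frac{-5 - 4 - 14 \sqrt{\left(-1\right) \left(-4\right)}}{-4 - 7 \sqrt{\left(-1\right) \left(-4\right)}} 29 = \frac{-5 - 4 - 14 \sqrt{4}}{-4 - 7 \sqrt{4}} \cdot 29 = \frac{-5 - 4 - 28}{-4 - 14} \cdot 29 = \frac{1}{-18} \left(-37\right) 29 = \left(- \frac{1}{18}\right) \left(-37\right) 29 = \frac{37}{18} \cdot 29 = \frac{1073}{18}$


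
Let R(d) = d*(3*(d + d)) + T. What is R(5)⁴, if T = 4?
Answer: 562448656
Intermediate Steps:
R(d) = 4 + 6*d² (R(d) = d*(3*(d + d)) + 4 = d*(3*(2*d)) + 4 = d*(6*d) + 4 = 6*d² + 4 = 4 + 6*d²)
R(5)⁴ = (4 + 6*5²)⁴ = (4 + 6*25)⁴ = (4 + 150)⁴ = 154⁴ = 562448656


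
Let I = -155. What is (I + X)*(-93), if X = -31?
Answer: 17298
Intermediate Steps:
(I + X)*(-93) = (-155 - 31)*(-93) = -186*(-93) = 17298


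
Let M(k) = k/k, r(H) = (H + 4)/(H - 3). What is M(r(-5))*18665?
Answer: 18665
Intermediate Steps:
r(H) = (4 + H)/(-3 + H)
M(k) = 1
M(r(-5))*18665 = 1*18665 = 18665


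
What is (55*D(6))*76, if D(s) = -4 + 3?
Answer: -4180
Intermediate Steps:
D(s) = -1
(55*D(6))*76 = (55*(-1))*76 = -55*76 = -4180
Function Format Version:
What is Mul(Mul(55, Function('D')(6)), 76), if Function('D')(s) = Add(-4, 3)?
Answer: -4180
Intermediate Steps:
Function('D')(s) = -1
Mul(Mul(55, Function('D')(6)), 76) = Mul(Mul(55, -1), 76) = Mul(-55, 76) = -4180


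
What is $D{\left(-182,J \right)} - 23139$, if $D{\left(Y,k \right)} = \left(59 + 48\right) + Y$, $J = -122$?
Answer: $-23214$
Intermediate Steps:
$D{\left(Y,k \right)} = 107 + Y$
$D{\left(-182,J \right)} - 23139 = \left(107 - 182\right) - 23139 = -75 - 23139 = -23214$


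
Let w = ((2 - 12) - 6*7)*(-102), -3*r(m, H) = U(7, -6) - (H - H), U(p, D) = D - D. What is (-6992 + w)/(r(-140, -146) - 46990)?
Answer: 844/23495 ≈ 0.035923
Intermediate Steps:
U(p, D) = 0
r(m, H) = 0 (r(m, H) = -(0 - (H - H))/3 = -(0 - 1*0)/3 = -(0 + 0)/3 = -1/3*0 = 0)
w = 5304 (w = (-10 - 42)*(-102) = -52*(-102) = 5304)
(-6992 + w)/(r(-140, -146) - 46990) = (-6992 + 5304)/(0 - 46990) = -1688/(-46990) = -1688*(-1/46990) = 844/23495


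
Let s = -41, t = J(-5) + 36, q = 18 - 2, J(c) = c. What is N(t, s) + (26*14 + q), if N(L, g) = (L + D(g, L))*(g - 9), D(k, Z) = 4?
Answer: -1370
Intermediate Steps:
q = 16
t = 31 (t = -5 + 36 = 31)
N(L, g) = (-9 + g)*(4 + L) (N(L, g) = (L + 4)*(g - 9) = (4 + L)*(-9 + g) = (-9 + g)*(4 + L))
N(t, s) + (26*14 + q) = (-36 - 9*31 + 4*(-41) + 31*(-41)) + (26*14 + 16) = (-36 - 279 - 164 - 1271) + (364 + 16) = -1750 + 380 = -1370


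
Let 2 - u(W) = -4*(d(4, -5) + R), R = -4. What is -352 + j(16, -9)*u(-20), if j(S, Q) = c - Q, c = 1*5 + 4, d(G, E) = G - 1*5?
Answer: -676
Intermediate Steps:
d(G, E) = -5 + G (d(G, E) = G - 5 = -5 + G)
u(W) = -18 (u(W) = 2 - (-4)*((-5 + 4) - 4) = 2 - (-4)*(-1 - 4) = 2 - (-4)*(-5) = 2 - 1*20 = 2 - 20 = -18)
c = 9 (c = 5 + 4 = 9)
j(S, Q) = 9 - Q
-352 + j(16, -9)*u(-20) = -352 + (9 - 1*(-9))*(-18) = -352 + (9 + 9)*(-18) = -352 + 18*(-18) = -352 - 324 = -676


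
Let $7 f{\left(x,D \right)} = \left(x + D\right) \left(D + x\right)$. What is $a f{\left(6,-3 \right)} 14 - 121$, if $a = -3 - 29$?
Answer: $-697$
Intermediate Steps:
$a = -32$
$f{\left(x,D \right)} = \frac{\left(D + x\right)^{2}}{7}$ ($f{\left(x,D \right)} = \frac{\left(x + D\right) \left(D + x\right)}{7} = \frac{\left(D + x\right) \left(D + x\right)}{7} = \frac{\left(D + x\right)^{2}}{7}$)
$a f{\left(6,-3 \right)} 14 - 121 = - 32 \frac{\left(-3 + 6\right)^{2}}{7} \cdot 14 - 121 = - 32 \frac{3^{2}}{7} \cdot 14 - 121 = - 32 \cdot \frac{1}{7} \cdot 9 \cdot 14 - 121 = - 32 \cdot \frac{9}{7} \cdot 14 - 121 = \left(-32\right) 18 - 121 = -576 - 121 = -697$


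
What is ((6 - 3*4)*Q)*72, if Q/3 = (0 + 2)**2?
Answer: -5184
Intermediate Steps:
Q = 12 (Q = 3*(0 + 2)**2 = 3*2**2 = 3*4 = 12)
((6 - 3*4)*Q)*72 = ((6 - 3*4)*12)*72 = ((6 - 12)*12)*72 = -6*12*72 = -72*72 = -5184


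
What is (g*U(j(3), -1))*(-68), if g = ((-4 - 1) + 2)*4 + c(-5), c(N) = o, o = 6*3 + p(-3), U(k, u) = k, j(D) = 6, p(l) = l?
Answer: -1224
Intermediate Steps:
o = 15 (o = 6*3 - 3 = 18 - 3 = 15)
c(N) = 15
g = 3 (g = ((-4 - 1) + 2)*4 + 15 = (-5 + 2)*4 + 15 = -3*4 + 15 = -12 + 15 = 3)
(g*U(j(3), -1))*(-68) = (3*6)*(-68) = 18*(-68) = -1224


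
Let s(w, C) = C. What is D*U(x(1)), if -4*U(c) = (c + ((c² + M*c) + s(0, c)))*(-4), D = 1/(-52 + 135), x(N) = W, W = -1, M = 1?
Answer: -2/83 ≈ -0.024096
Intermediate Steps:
x(N) = -1
D = 1/83 ≈ 0.012048
U(c) = c² + 3*c (U(c) = -(c + ((c² + 1*c) + c))*(-4)/4 = -(c + ((c² + c) + c))*(-4)/4 = -(c + ((c + c²) + c))*(-4)/4 = -(c + (c² + 2*c))*(-4)/4 = -(c² + 3*c)*(-4)/4 = -(-12*c - 4*c²)/4 = c² + 3*c)
D*U(x(1)) = (-(3 - 1))/83 = (-1*2)/83 = (1/83)*(-2) = -2/83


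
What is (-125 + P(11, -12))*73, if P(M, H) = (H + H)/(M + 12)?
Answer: -211627/23 ≈ -9201.2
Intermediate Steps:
P(M, H) = 2*H/(12 + M) (P(M, H) = (2*H)/(12 + M) = 2*H/(12 + M))
(-125 + P(11, -12))*73 = (-125 + 2*(-12)/(12 + 11))*73 = (-125 + 2*(-12)/23)*73 = (-125 + 2*(-12)*(1/23))*73 = (-125 - 24/23)*73 = -2899/23*73 = -211627/23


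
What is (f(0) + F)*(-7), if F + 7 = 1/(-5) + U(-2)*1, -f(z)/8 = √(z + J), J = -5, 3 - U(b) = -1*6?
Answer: -63/5 + 56*I*√5 ≈ -12.6 + 125.22*I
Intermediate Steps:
U(b) = 9 (U(b) = 3 - (-1)*6 = 3 - 1*(-6) = 3 + 6 = 9)
f(z) = -8*√(-5 + z) (f(z) = -8*√(z - 5) = -8*√(-5 + z))
F = 9/5 (F = -7 + (1/(-5) + 9*1) = -7 + (-⅕ + 9) = -7 + 44/5 = 9/5 ≈ 1.8000)
(f(0) + F)*(-7) = (-8*√(-5 + 0) + 9/5)*(-7) = (-8*I*√5 + 9/5)*(-7) = (9/5 - 8*I*√5)*(-7) = -63/5 + 56*I*√5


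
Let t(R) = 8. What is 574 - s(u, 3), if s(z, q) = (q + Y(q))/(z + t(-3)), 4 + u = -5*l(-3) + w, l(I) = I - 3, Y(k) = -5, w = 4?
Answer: 10907/19 ≈ 574.05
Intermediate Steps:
l(I) = -3 + I
u = 30 (u = -4 + (-5*(-3 - 3) + 4) = -4 + (-5*(-6) + 4) = -4 + (30 + 4) = -4 + 34 = 30)
s(z, q) = (-5 + q)/(8 + z) (s(z, q) = (q - 5)/(z + 8) = (-5 + q)/(8 + z))
574 - s(u, 3) = 574 - (-5 + 3)/(8 + 30) = 574 - (-2)/38 = 574 - 1*(-1/19) = 574 + 1/19 = 10907/19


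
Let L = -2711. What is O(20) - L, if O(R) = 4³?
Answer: 2775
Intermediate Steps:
O(R) = 64
O(20) - L = 64 - 1*(-2711) = 64 + 2711 = 2775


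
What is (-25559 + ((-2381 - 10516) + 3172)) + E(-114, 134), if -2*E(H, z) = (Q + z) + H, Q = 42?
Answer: -35315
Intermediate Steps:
E(H, z) = -21 - H/2 - z/2 (E(H, z) = -((42 + z) + H)/2 = -(42 + H + z)/2 = -21 - H/2 - z/2)
(-25559 + ((-2381 - 10516) + 3172)) + E(-114, 134) = (-25559 + ((-2381 - 10516) + 3172)) + (-21 - ½*(-114) - ½*134) = (-25559 + (-12897 + 3172)) + (-21 + 57 - 67) = (-25559 - 9725) - 31 = -35284 - 31 = -35315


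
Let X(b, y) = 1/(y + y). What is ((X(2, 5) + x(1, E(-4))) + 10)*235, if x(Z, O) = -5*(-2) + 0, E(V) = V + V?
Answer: 9447/2 ≈ 4723.5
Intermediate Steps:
E(V) = 2*V
X(b, y) = 1/(2*y)
x(Z, O) = 10 (x(Z, O) = 10 + 0 = 10)
((X(2, 5) + x(1, E(-4))) + 10)*235 = (((1/2)/5 + 10) + 10)*235 = (((1/2)*(1/5) + 10) + 10)*235 = ((1/10 + 10) + 10)*235 = (101/10 + 10)*235 = (201/10)*235 = 9447/2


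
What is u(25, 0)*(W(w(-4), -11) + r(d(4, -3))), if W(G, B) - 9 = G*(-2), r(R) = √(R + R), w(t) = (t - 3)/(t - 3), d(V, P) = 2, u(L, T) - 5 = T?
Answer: 45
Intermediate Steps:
u(L, T) = 5 + T
w(t) = 1 (w(t) = (-3 + t)/(-3 + t) = 1)
r(R) = √2*√R (r(R) = √(2*R) = √2*√R)
W(G, B) = 9 - 2*G (W(G, B) = 9 + G*(-2) = 9 - 2*G)
u(25, 0)*(W(w(-4), -11) + r(d(4, -3))) = (5 + 0)*((9 - 2*1) + √2*√2) = 5*((9 - 2) + 2) = 5*(7 + 2) = 5*9 = 45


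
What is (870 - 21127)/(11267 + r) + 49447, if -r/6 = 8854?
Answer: 2069723336/41857 ≈ 49448.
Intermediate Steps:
r = -53124 (r = -6*8854 = -53124)
(870 - 21127)/(11267 + r) + 49447 = (870 - 21127)/(11267 - 53124) + 49447 = -20257/(-41857) + 49447 = -20257*(-1/41857) + 49447 = 20257/41857 + 49447 = 2069723336/41857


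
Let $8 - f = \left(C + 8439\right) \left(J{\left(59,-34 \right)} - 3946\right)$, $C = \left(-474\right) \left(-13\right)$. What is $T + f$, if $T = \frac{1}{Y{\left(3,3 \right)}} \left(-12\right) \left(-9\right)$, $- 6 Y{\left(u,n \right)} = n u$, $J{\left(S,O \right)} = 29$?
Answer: $57192053$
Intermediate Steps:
$Y{\left(u,n \right)} = - \frac{n u}{6}$
$C = 6162$
$f = 57192125$ ($f = 8 - \left(6162 + 8439\right) \left(29 - 3946\right) = 8 - 14601 \left(-3917\right) = 8 - -57192117 = 8 + 57192117 = 57192125$)
$T = -72$ ($T = \frac{1}{\left(- \frac{1}{6}\right) 3 \cdot 3} \left(-12\right) \left(-9\right) = \frac{1}{- \frac{3}{2}} \left(-12\right) \left(-9\right) = \left(- \frac{2}{3}\right) \left(-12\right) \left(-9\right) = 8 \left(-9\right) = -72$)
$T + f = -72 + 57192125 = 57192053$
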